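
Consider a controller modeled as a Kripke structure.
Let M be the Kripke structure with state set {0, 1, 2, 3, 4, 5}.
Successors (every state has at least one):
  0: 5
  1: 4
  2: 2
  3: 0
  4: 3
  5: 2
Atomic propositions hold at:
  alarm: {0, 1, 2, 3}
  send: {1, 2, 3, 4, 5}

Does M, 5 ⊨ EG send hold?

Yes

EG send: greatest fixpoint, start Z0 = {1, 2, 3, 4, 5}, keep only states in Sat with some successor in Z. Z1 = {1, 2, 4, 5}; Z2 = {1, 2, 5}; Z3 = {2, 5}; fixed.
Sat(EG send) = {2, 5}
5 ∈ Sat(EG send) = {2, 5}, so the formula holds at 5.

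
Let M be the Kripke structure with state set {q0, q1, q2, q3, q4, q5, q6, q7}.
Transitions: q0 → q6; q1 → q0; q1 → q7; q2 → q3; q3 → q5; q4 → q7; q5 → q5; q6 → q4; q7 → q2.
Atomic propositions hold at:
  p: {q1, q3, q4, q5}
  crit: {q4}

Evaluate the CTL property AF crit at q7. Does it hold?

No

AF crit: least fixpoint, start Z0 = {q4}, add states with every successor in Z. Z1 = {q4, q6}; Z2 = {q0, q4, q6}; fixed.
Sat(AF crit) = {q0, q4, q6}
q7 ∉ Sat(AF crit) = {q0, q4, q6}, so the formula does not hold at q7.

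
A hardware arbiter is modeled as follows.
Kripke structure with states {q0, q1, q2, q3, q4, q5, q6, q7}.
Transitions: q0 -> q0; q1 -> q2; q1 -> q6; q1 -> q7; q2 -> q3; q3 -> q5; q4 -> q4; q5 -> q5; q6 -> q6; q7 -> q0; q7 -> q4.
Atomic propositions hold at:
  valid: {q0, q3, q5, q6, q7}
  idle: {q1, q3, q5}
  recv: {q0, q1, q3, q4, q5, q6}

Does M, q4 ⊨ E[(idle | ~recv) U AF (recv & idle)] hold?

Sat(~recv) = {q2, q7}
Sat(idle | ~recv) = {q1, q2, q3, q5, q7}
Sat(recv & idle) = {q1, q3, q5}
AF (recv & idle): least fixpoint, start Z0 = {q1, q3, q5}, add states with every successor in Z. Z1 = {q1, q2, q3, q5}; fixed.
Sat(AF (recv & idle)) = {q1, q2, q3, q5}
E[(idle | ~recv) U AF (recv & idle)]: least fixpoint, start Z0 = Sat(AF (recv & idle)) = {q1, q2, q3, q5}, add states in Sat(idle | ~recv) with some successor in Z. Already a fixed point.
Sat(E[(idle | ~recv) U AF (recv & idle)]) = {q1, q2, q3, q5}
q4 ∉ Sat(E[(idle | ~recv) U AF (recv & idle)]) = {q1, q2, q3, q5}, so the formula does not hold at q4.

No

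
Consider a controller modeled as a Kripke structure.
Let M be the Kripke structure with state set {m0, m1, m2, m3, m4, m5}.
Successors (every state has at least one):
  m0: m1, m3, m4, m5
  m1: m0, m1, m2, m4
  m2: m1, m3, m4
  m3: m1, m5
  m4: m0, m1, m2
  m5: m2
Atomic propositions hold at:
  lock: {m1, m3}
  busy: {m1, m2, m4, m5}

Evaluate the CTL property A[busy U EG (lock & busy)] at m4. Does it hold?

No

Sat(lock & busy) = {m1}
EG (lock & busy): greatest fixpoint, start Z0 = {m1}, keep only states in Sat with some successor in Z. Already a fixed point.
Sat(EG (lock & busy)) = {m1}
A[busy U EG (lock & busy)]: least fixpoint, start Z0 = Sat(EG (lock & busy)) = {m1}, add states in Sat(busy) with every successor in Z. Already a fixed point.
Sat(A[busy U EG (lock & busy)]) = {m1}
m4 ∉ Sat(A[busy U EG (lock & busy)]) = {m1}, so the formula does not hold at m4.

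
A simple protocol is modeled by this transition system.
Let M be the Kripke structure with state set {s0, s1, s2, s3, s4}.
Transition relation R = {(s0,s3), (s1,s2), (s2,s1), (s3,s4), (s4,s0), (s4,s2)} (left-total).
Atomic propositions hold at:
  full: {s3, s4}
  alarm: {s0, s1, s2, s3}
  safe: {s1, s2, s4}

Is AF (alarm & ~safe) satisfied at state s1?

No

Sat(~safe) = {s0, s3}
Sat(alarm & ~safe) = {s0, s3}
AF (alarm & ~safe): least fixpoint, start Z0 = {s0, s3}, add states with every successor in Z. Already a fixed point.
Sat(AF (alarm & ~safe)) = {s0, s3}
s1 ∉ Sat(AF (alarm & ~safe)) = {s0, s3}, so the formula does not hold at s1.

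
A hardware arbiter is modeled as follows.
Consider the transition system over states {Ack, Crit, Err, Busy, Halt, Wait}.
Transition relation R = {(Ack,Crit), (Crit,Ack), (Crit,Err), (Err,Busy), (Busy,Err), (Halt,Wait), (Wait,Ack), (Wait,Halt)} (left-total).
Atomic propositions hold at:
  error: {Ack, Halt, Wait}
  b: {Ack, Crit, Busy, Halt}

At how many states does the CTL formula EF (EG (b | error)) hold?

Sat(b | error) = {Ack, Crit, Busy, Halt, Wait}
EG (b | error): greatest fixpoint, start Z0 = {Ack, Crit, Busy, Halt, Wait}, keep only states in Sat with some successor in Z. Z1 = {Ack, Crit, Halt, Wait}; fixed.
Sat(EG (b | error)) = {Ack, Crit, Halt, Wait}
EF (EG (b | error)): least fixpoint, start Z0 = {Ack, Crit, Halt, Wait}, add states with some successor in Z. Already a fixed point.
Sat(EF (EG (b | error))) = {Ack, Crit, Halt, Wait}
|Sat(EF (EG (b | error)))| = |{Ack, Crit, Halt, Wait}| = 4.

4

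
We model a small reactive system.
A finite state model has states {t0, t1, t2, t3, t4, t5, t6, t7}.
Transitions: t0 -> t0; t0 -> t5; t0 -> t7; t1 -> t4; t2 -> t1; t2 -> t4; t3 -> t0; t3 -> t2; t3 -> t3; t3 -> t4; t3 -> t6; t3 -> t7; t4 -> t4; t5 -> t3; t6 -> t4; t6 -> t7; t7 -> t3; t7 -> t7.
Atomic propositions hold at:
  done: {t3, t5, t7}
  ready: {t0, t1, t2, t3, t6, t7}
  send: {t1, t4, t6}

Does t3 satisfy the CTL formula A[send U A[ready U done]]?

A[ready U done]: least fixpoint, start Z0 = Sat(done) = {t3, t5, t7}, add states in Sat(ready) with every successor in Z. Already a fixed point.
Sat(A[ready U done]) = {t3, t5, t7}
A[send U A[ready U done]]: least fixpoint, start Z0 = Sat(A[ready U done]) = {t3, t5, t7}, add states in Sat(send) with every successor in Z. Already a fixed point.
Sat(A[send U A[ready U done]]) = {t3, t5, t7}
t3 ∈ Sat(A[send U A[ready U done]]) = {t3, t5, t7}, so the formula holds at t3.

Yes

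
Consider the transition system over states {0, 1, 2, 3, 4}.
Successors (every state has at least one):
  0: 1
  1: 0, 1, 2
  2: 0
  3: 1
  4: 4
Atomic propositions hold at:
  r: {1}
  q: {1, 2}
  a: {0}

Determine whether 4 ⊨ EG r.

No

EG r: greatest fixpoint, start Z0 = {1}, keep only states in Sat with some successor in Z. Already a fixed point.
Sat(EG r) = {1}
4 ∉ Sat(EG r) = {1}, so the formula does not hold at 4.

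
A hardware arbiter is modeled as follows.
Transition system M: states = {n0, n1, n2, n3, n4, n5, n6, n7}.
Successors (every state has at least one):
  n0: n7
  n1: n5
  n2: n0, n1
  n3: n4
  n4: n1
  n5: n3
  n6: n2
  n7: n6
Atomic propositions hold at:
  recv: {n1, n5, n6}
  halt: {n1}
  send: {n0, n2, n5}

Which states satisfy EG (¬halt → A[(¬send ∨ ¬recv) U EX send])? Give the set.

Sat(¬halt) = {n0, n2, n3, n4, n5, n6, n7}
Sat(¬send) = {n1, n3, n4, n6, n7}
Sat(¬recv) = {n0, n2, n3, n4, n7}
Sat(¬send ∨ ¬recv) = {n0, n1, n2, n3, n4, n6, n7}
Sat(EX send) = {s : some successor in {n0, n2, n5}} = {n1, n2, n6}
A[(¬send ∨ ¬recv) U EX send]: least fixpoint, start Z0 = Sat(EX send) = {n1, n2, n6}, add states in Sat(¬send ∨ ¬recv) with every successor in Z. Z1 = {n1, n2, n4, n6, n7}; Z2 = {n0, n1, n2, n3, n4, n6, n7}; fixed.
Sat(A[(¬send ∨ ¬recv) U EX send]) = {n0, n1, n2, n3, n4, n6, n7}
Sat(¬halt → A[(¬send ∨ ¬recv) U EX send]) = {n0, n1, n2, n3, n4, n6, n7}
EG (¬halt → A[(¬send ∨ ¬recv) U EX send]): greatest fixpoint, start Z0 = {n0, n1, n2, n3, n4, n6, n7}, keep only states in Sat with some successor in Z. Z1 = {n0, n2, n3, n4, n6, n7}; Z2 = {n0, n2, n3, n6, n7}; Z3 = {n0, n2, n6, n7}; fixed.
Sat(EG (¬halt → A[(¬send ∨ ¬recv) U EX send])) = {n0, n2, n6, n7}

{n0, n2, n6, n7}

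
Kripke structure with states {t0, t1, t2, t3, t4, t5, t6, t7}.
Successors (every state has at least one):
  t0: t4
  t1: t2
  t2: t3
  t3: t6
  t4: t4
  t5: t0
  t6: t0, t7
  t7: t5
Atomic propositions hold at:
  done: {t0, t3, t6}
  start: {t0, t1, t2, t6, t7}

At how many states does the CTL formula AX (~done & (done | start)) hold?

1

Sat(~done) = {t1, t2, t4, t5, t7}
Sat(done | start) = {t0, t1, t2, t3, t6, t7}
Sat(~done & (done | start)) = {t1, t2, t7}
Sat(AX (~done & (done | start))) = {s : every successor in {t1, t2, t7}} = {t1}
|Sat(AX (~done & (done | start)))| = |{t1}| = 1.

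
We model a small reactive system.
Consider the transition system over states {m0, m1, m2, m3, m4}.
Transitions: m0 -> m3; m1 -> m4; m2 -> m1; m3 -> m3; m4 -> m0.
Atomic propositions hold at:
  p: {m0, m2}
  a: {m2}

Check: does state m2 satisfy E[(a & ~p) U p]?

Sat(~p) = {m1, m3, m4}
Sat(a & ~p) = ∅
E[(a & ~p) U p]: least fixpoint, start Z0 = Sat(p) = {m0, m2}, add states in Sat(a & ~p) with some successor in Z. Already a fixed point.
Sat(E[(a & ~p) U p]) = {m0, m2}
m2 ∈ Sat(E[(a & ~p) U p]) = {m0, m2}, so the formula holds at m2.

Yes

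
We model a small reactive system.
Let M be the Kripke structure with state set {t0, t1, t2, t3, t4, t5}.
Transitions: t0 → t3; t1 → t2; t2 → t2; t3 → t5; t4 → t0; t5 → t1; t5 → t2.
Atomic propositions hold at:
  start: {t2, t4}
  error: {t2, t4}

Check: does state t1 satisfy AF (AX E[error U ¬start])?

Sat(¬start) = {t0, t1, t3, t5}
E[error U ¬start]: least fixpoint, start Z0 = Sat(¬start) = {t0, t1, t3, t5}, add states in Sat(error) with some successor in Z. Z1 = {t0, t1, t3, t4, t5}; fixed.
Sat(E[error U ¬start]) = {t0, t1, t3, t4, t5}
Sat(AX E[error U ¬start]) = {s : every successor in {t0, t1, t3, t4, t5}} = {t0, t3, t4}
AF (AX E[error U ¬start]): least fixpoint, start Z0 = {t0, t3, t4}, add states with every successor in Z. Already a fixed point.
Sat(AF (AX E[error U ¬start])) = {t0, t3, t4}
t1 ∉ Sat(AF (AX E[error U ¬start])) = {t0, t3, t4}, so the formula does not hold at t1.

No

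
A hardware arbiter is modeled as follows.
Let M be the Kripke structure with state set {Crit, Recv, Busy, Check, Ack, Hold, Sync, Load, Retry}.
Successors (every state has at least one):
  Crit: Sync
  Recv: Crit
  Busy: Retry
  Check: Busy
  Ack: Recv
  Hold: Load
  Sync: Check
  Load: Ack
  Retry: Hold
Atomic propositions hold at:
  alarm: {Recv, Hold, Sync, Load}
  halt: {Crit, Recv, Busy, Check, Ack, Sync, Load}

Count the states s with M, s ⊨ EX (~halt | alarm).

5

Sat(~halt) = {Hold, Retry}
Sat(~halt | alarm) = {Recv, Hold, Sync, Load, Retry}
Sat(EX (~halt | alarm)) = {s : some successor in {Recv, Hold, Sync, Load, Retry}} = {Crit, Busy, Ack, Hold, Retry}
|Sat(EX (~halt | alarm))| = |{Crit, Busy, Ack, Hold, Retry}| = 5.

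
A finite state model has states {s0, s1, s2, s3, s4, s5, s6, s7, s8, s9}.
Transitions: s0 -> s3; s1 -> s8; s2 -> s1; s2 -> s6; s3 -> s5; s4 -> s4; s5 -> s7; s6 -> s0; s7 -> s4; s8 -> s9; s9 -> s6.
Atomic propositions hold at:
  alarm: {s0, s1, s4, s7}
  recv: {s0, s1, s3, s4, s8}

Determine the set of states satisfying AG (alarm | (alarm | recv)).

Sat(alarm | recv) = {s0, s1, s3, s4, s7, s8}
Sat(alarm | (alarm | recv)) = {s0, s1, s3, s4, s7, s8}
AG (alarm | (alarm | recv)): greatest fixpoint, start Z0 = {s0, s1, s3, s4, s7, s8}, keep only states in Sat with every successor in Z. Z1 = {s0, s1, s4, s7}; Z2 = {s4, s7}; fixed.
Sat(AG (alarm | (alarm | recv))) = {s4, s7}

{s4, s7}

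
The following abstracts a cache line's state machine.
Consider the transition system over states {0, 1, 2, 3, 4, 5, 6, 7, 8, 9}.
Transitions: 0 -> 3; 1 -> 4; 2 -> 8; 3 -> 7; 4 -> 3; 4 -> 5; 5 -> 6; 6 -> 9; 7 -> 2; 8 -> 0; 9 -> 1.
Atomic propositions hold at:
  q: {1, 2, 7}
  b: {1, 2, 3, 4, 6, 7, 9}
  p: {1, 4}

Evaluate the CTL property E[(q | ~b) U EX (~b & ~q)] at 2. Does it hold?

Yes

Sat(~b) = {0, 5, 8}
Sat(q | ~b) = {0, 1, 2, 5, 7, 8}
Sat(~q) = {0, 3, 4, 5, 6, 8, 9}
Sat(~b & ~q) = {0, 5, 8}
Sat(EX (~b & ~q)) = {s : some successor in {0, 5, 8}} = {2, 4, 8}
E[(q | ~b) U EX (~b & ~q)]: least fixpoint, start Z0 = Sat(EX (~b & ~q)) = {2, 4, 8}, add states in Sat(q | ~b) with some successor in Z. Z1 = {1, 2, 4, 7, 8}; fixed.
Sat(E[(q | ~b) U EX (~b & ~q)]) = {1, 2, 4, 7, 8}
2 ∈ Sat(E[(q | ~b) U EX (~b & ~q)]) = {1, 2, 4, 7, 8}, so the formula holds at 2.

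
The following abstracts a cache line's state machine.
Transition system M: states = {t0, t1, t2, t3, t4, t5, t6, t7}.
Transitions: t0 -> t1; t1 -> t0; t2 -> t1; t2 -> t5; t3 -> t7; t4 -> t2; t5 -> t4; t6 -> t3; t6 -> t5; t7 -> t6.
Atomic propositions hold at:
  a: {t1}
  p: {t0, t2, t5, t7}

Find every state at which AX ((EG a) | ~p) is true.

EG a: greatest fixpoint, start Z0 = {t1}, keep only states in Sat with some successor in Z. Z1 = ∅; fixed.
Sat(EG a) = ∅
Sat(~p) = {t1, t3, t4, t6}
Sat((EG a) | ~p) = {t1, t3, t4, t6}
Sat(AX ((EG a) | ~p)) = {s : every successor in {t1, t3, t4, t6}} = {t0, t5, t7}

{t0, t5, t7}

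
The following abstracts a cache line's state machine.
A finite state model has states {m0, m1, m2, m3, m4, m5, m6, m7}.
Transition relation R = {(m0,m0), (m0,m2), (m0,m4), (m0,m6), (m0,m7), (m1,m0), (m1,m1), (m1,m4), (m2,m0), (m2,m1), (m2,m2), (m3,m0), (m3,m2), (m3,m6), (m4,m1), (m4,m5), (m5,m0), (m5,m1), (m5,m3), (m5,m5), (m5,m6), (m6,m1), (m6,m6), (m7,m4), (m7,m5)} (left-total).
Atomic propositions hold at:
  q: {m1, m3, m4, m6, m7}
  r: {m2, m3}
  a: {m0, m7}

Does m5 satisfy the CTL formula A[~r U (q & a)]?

No

Sat(~r) = {m0, m1, m4, m5, m6, m7}
Sat(q & a) = {m7}
A[~r U (q & a)]: least fixpoint, start Z0 = Sat((q & a)) = {m7}, add states in Sat(~r) with every successor in Z. Already a fixed point.
Sat(A[~r U (q & a)]) = {m7}
m5 ∉ Sat(A[~r U (q & a)]) = {m7}, so the formula does not hold at m5.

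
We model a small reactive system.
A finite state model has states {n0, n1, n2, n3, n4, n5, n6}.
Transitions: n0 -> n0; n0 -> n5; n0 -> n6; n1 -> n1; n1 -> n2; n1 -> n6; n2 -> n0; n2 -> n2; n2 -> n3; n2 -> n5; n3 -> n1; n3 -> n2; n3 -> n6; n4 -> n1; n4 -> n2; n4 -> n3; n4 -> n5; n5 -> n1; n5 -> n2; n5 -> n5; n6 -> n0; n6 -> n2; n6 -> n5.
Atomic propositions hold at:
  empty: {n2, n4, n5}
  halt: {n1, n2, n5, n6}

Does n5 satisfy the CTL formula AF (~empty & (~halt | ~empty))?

No

Sat(~empty) = {n0, n1, n3, n6}
Sat(~halt) = {n0, n3, n4}
Sat(~halt | ~empty) = {n0, n1, n3, n4, n6}
Sat(~empty & (~halt | ~empty)) = {n0, n1, n3, n6}
AF (~empty & (~halt | ~empty)): least fixpoint, start Z0 = {n0, n1, n3, n6}, add states with every successor in Z. Already a fixed point.
Sat(AF (~empty & (~halt | ~empty))) = {n0, n1, n3, n6}
n5 ∉ Sat(AF (~empty & (~halt | ~empty))) = {n0, n1, n3, n6}, so the formula does not hold at n5.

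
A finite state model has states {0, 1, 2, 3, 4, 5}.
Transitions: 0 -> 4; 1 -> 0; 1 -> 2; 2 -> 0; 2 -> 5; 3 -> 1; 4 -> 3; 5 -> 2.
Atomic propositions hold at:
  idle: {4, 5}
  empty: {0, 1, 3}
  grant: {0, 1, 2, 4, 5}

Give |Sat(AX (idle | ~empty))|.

Sat(~empty) = {2, 4, 5}
Sat(idle | ~empty) = {2, 4, 5}
Sat(AX (idle | ~empty)) = {s : every successor in {2, 4, 5}} = {0, 5}
|Sat(AX (idle | ~empty))| = |{0, 5}| = 2.

2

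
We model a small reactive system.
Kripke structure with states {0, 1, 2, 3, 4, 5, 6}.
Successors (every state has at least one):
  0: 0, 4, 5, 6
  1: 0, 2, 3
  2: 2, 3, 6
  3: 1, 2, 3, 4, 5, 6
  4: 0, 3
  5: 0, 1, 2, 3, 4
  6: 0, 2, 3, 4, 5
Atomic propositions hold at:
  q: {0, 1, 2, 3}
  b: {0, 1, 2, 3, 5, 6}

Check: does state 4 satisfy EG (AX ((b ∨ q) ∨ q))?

No

Sat(b ∨ q) = {0, 1, 2, 3, 5, 6}
Sat((b ∨ q) ∨ q) = {0, 1, 2, 3, 5, 6}
Sat(AX ((b ∨ q) ∨ q)) = {s : every successor in {0, 1, 2, 3, 5, 6}} = {1, 2, 4}
EG (AX ((b ∨ q) ∨ q)): greatest fixpoint, start Z0 = {1, 2, 4}, keep only states in Sat with some successor in Z. Z1 = {1, 2}; fixed.
Sat(EG (AX ((b ∨ q) ∨ q))) = {1, 2}
4 ∉ Sat(EG (AX ((b ∨ q) ∨ q))) = {1, 2}, so the formula does not hold at 4.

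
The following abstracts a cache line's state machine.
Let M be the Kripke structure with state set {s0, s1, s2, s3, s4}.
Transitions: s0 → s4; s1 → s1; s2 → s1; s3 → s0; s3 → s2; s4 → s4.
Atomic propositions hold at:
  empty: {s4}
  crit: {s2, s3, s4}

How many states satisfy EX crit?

3

Sat(EX crit) = {s : some successor in {s2, s3, s4}} = {s0, s3, s4}
|Sat(EX crit)| = |{s0, s3, s4}| = 3.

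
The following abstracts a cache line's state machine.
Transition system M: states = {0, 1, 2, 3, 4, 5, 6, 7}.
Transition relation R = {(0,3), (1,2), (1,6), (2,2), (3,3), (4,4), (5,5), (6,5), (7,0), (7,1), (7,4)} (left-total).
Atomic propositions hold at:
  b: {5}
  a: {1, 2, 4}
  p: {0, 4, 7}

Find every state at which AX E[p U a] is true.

{2, 4}

E[p U a]: least fixpoint, start Z0 = Sat(a) = {1, 2, 4}, add states in Sat(p) with some successor in Z. Z1 = {1, 2, 4, 7}; fixed.
Sat(E[p U a]) = {1, 2, 4, 7}
Sat(AX E[p U a]) = {s : every successor in {1, 2, 4, 7}} = {2, 4}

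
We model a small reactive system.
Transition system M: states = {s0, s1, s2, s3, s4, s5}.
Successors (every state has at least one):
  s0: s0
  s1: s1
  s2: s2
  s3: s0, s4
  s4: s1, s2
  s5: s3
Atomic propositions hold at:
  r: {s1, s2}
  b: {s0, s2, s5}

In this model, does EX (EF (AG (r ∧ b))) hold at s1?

Sat(r ∧ b) = {s2}
AG (r ∧ b): greatest fixpoint, start Z0 = {s2}, keep only states in Sat with every successor in Z. Already a fixed point.
Sat(AG (r ∧ b)) = {s2}
EF (AG (r ∧ b)): least fixpoint, start Z0 = {s2}, add states with some successor in Z. Z1 = {s2, s4}; Z2 = {s2, s3, s4}; Z3 = {s2, s3, s4, s5}; fixed.
Sat(EF (AG (r ∧ b))) = {s2, s3, s4, s5}
Sat(EX (EF (AG (r ∧ b)))) = {s : some successor in {s2, s3, s4, s5}} = {s2, s3, s4, s5}
s1 ∉ Sat(EX (EF (AG (r ∧ b)))) = {s2, s3, s4, s5}, so the formula does not hold at s1.

No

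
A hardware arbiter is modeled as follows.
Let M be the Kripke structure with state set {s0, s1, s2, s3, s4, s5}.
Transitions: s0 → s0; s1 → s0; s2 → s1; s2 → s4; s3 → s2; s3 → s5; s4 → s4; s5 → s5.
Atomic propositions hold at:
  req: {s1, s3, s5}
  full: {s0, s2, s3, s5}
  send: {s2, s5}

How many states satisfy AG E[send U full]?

E[send U full]: least fixpoint, start Z0 = Sat(full) = {s0, s2, s3, s5}, add states in Sat(send) with some successor in Z. Already a fixed point.
Sat(E[send U full]) = {s0, s2, s3, s5}
AG E[send U full]: greatest fixpoint, start Z0 = {s0, s2, s3, s5}, keep only states in Sat with every successor in Z. Z1 = {s0, s3, s5}; Z2 = {s0, s5}; fixed.
Sat(AG E[send U full]) = {s0, s5}
|Sat(AG E[send U full])| = |{s0, s5}| = 2.

2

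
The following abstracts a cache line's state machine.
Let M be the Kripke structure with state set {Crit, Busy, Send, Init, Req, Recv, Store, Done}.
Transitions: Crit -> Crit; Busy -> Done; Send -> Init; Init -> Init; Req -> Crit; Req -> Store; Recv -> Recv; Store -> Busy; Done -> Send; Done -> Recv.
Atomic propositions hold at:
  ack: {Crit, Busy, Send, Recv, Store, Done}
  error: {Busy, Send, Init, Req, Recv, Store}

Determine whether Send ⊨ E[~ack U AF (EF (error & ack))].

Yes

Sat(~ack) = {Init, Req}
Sat(error & ack) = {Busy, Send, Recv, Store}
EF (error & ack): least fixpoint, start Z0 = {Busy, Send, Recv, Store}, add states with some successor in Z. Z1 = {Busy, Send, Req, Recv, Store, Done}; fixed.
Sat(EF (error & ack)) = {Busy, Send, Req, Recv, Store, Done}
AF (EF (error & ack)): least fixpoint, start Z0 = {Busy, Send, Req, Recv, Store, Done}, add states with every successor in Z. Already a fixed point.
Sat(AF (EF (error & ack))) = {Busy, Send, Req, Recv, Store, Done}
E[~ack U AF (EF (error & ack))]: least fixpoint, start Z0 = Sat(AF (EF (error & ack))) = {Busy, Send, Req, Recv, Store, Done}, add states in Sat(~ack) with some successor in Z. Already a fixed point.
Sat(E[~ack U AF (EF (error & ack))]) = {Busy, Send, Req, Recv, Store, Done}
Send ∈ Sat(E[~ack U AF (EF (error & ack))]) = {Busy, Send, Req, Recv, Store, Done}, so the formula holds at Send.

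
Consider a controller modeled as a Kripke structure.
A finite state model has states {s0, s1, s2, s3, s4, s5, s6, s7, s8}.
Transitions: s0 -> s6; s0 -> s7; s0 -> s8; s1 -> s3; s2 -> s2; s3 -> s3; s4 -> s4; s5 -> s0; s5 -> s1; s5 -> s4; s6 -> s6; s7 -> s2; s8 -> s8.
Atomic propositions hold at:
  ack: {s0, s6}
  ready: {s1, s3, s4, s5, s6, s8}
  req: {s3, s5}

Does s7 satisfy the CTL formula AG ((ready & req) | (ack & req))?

No

Sat(ready & req) = {s3, s5}
Sat(ack & req) = ∅
Sat((ready & req) | (ack & req)) = {s3, s5}
AG ((ready & req) | (ack & req)): greatest fixpoint, start Z0 = {s3, s5}, keep only states in Sat with every successor in Z. Z1 = {s3}; fixed.
Sat(AG ((ready & req) | (ack & req))) = {s3}
s7 ∉ Sat(AG ((ready & req) | (ack & req))) = {s3}, so the formula does not hold at s7.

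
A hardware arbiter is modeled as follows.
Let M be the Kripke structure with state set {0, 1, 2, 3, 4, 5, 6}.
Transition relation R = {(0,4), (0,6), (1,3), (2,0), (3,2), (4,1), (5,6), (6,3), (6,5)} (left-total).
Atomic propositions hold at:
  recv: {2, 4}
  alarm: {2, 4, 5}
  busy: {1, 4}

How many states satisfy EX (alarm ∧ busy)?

1

Sat(alarm ∧ busy) = {4}
Sat(EX (alarm ∧ busy)) = {s : some successor in {4}} = {0}
|Sat(EX (alarm ∧ busy))| = |{0}| = 1.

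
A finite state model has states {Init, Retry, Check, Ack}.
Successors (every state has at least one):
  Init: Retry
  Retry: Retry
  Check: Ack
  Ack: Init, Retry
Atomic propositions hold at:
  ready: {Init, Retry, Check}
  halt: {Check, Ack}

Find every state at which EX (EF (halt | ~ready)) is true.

Sat(~ready) = {Ack}
Sat(halt | ~ready) = {Check, Ack}
EF (halt | ~ready): least fixpoint, start Z0 = {Check, Ack}, add states with some successor in Z. Already a fixed point.
Sat(EF (halt | ~ready)) = {Check, Ack}
Sat(EX (EF (halt | ~ready))) = {s : some successor in {Check, Ack}} = {Check}

{Check}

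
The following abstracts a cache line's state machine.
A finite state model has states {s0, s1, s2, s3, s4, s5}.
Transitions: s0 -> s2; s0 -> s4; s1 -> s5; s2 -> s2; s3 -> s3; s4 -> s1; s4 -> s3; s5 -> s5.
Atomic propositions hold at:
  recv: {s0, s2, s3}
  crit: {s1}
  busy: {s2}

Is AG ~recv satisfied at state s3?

Sat(~recv) = {s1, s4, s5}
AG ~recv: greatest fixpoint, start Z0 = {s1, s4, s5}, keep only states in Sat with every successor in Z. Z1 = {s1, s5}; fixed.
Sat(AG ~recv) = {s1, s5}
s3 ∉ Sat(AG ~recv) = {s1, s5}, so the formula does not hold at s3.

No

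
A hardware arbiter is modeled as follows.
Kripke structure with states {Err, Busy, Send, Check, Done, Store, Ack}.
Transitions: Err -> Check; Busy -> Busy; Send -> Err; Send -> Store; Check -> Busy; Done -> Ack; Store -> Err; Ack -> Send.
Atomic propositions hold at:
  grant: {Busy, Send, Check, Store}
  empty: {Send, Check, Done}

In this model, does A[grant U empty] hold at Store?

No

A[grant U empty]: least fixpoint, start Z0 = Sat(empty) = {Send, Check, Done}, add states in Sat(grant) with every successor in Z. Already a fixed point.
Sat(A[grant U empty]) = {Send, Check, Done}
Store ∉ Sat(A[grant U empty]) = {Send, Check, Done}, so the formula does not hold at Store.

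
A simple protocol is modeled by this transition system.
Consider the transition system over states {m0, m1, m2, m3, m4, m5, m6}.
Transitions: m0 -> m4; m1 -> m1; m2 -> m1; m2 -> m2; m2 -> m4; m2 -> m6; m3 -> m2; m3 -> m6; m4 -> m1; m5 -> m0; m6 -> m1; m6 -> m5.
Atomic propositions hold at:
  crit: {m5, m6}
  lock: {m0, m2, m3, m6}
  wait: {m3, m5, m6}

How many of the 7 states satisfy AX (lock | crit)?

Sat(lock | crit) = {m0, m2, m3, m5, m6}
Sat(AX (lock | crit)) = {s : every successor in {m0, m2, m3, m5, m6}} = {m3, m5}
|Sat(AX (lock | crit))| = |{m3, m5}| = 2.

2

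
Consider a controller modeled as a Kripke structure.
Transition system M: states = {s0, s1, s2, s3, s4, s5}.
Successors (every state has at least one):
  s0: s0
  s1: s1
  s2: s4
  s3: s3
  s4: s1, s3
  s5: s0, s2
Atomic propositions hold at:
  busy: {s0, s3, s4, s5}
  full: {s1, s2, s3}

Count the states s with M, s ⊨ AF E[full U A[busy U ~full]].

Sat(~full) = {s0, s4, s5}
A[busy U ~full]: least fixpoint, start Z0 = Sat(~full) = {s0, s4, s5}, add states in Sat(busy) with every successor in Z. Already a fixed point.
Sat(A[busy U ~full]) = {s0, s4, s5}
E[full U A[busy U ~full]]: least fixpoint, start Z0 = Sat(A[busy U ~full]) = {s0, s4, s5}, add states in Sat(full) with some successor in Z. Z1 = {s0, s2, s4, s5}; fixed.
Sat(E[full U A[busy U ~full]]) = {s0, s2, s4, s5}
AF E[full U A[busy U ~full]]: least fixpoint, start Z0 = {s0, s2, s4, s5}, add states with every successor in Z. Already a fixed point.
Sat(AF E[full U A[busy U ~full]]) = {s0, s2, s4, s5}
|Sat(AF E[full U A[busy U ~full]])| = |{s0, s2, s4, s5}| = 4.

4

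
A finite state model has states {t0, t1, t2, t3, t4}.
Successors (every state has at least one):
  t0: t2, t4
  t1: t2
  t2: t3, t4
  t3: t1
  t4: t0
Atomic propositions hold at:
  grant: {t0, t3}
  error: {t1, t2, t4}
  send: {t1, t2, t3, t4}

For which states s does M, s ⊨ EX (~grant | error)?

Sat(~grant) = {t1, t2, t4}
Sat(~grant | error) = {t1, t2, t4}
Sat(EX (~grant | error)) = {s : some successor in {t1, t2, t4}} = {t0, t1, t2, t3}

{t0, t1, t2, t3}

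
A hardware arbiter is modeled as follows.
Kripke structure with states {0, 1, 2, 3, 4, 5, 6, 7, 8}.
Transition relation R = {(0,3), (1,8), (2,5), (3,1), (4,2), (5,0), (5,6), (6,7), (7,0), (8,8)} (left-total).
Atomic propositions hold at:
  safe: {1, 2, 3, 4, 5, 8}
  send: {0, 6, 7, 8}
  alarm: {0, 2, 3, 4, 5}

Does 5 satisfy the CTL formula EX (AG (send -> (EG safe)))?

No

EG safe: greatest fixpoint, start Z0 = {1, 2, 3, 4, 5, 8}, keep only states in Sat with some successor in Z. Z1 = {1, 2, 3, 4, 8}; Z2 = {1, 3, 4, 8}; Z3 = {1, 3, 8}; fixed.
Sat(EG safe) = {1, 3, 8}
Sat(send -> (EG safe)) = {1, 2, 3, 4, 5, 8}
AG (send -> (EG safe)): greatest fixpoint, start Z0 = {1, 2, 3, 4, 5, 8}, keep only states in Sat with every successor in Z. Z1 = {1, 2, 3, 4, 8}; Z2 = {1, 3, 4, 8}; Z3 = {1, 3, 8}; fixed.
Sat(AG (send -> (EG safe))) = {1, 3, 8}
Sat(EX (AG (send -> (EG safe)))) = {s : some successor in {1, 3, 8}} = {0, 1, 3, 8}
5 ∉ Sat(EX (AG (send -> (EG safe)))) = {0, 1, 3, 8}, so the formula does not hold at 5.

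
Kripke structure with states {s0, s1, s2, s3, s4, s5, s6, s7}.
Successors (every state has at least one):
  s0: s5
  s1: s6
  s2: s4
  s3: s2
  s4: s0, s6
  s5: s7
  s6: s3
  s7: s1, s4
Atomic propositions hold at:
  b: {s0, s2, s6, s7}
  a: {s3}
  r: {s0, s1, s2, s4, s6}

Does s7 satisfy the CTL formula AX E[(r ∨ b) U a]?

Sat(r ∨ b) = {s0, s1, s2, s4, s6, s7}
E[(r ∨ b) U a]: least fixpoint, start Z0 = Sat(a) = {s3}, add states in Sat(r ∨ b) with some successor in Z. Z1 = {s3, s6}; Z2 = {s1, s3, s4, s6}; Z3 = {s1, s2, s3, s4, s6, s7}; fixed.
Sat(E[(r ∨ b) U a]) = {s1, s2, s3, s4, s6, s7}
Sat(AX E[(r ∨ b) U a]) = {s : every successor in {s1, s2, s3, s4, s6, s7}} = {s1, s2, s3, s5, s6, s7}
s7 ∈ Sat(AX E[(r ∨ b) U a]) = {s1, s2, s3, s5, s6, s7}, so the formula holds at s7.

Yes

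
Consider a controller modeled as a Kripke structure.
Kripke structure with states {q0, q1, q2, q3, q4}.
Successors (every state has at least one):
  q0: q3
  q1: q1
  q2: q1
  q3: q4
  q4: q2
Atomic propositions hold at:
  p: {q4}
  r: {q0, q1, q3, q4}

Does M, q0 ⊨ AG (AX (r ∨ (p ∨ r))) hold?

Sat(p ∨ r) = {q0, q1, q3, q4}
Sat(r ∨ (p ∨ r)) = {q0, q1, q3, q4}
Sat(AX (r ∨ (p ∨ r))) = {s : every successor in {q0, q1, q3, q4}} = {q0, q1, q2, q3}
AG (AX (r ∨ (p ∨ r))): greatest fixpoint, start Z0 = {q0, q1, q2, q3}, keep only states in Sat with every successor in Z. Z1 = {q0, q1, q2}; Z2 = {q1, q2}; fixed.
Sat(AG (AX (r ∨ (p ∨ r)))) = {q1, q2}
q0 ∉ Sat(AG (AX (r ∨ (p ∨ r)))) = {q1, q2}, so the formula does not hold at q0.

No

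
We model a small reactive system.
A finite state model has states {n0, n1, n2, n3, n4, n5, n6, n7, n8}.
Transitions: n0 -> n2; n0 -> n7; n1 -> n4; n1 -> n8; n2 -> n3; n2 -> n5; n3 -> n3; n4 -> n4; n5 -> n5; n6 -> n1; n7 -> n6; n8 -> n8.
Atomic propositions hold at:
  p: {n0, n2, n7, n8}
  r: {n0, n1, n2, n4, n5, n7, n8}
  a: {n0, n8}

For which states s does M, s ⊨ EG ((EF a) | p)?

EF a: least fixpoint, start Z0 = {n0, n8}, add states with some successor in Z. Z1 = {n0, n1, n8}; Z2 = {n0, n1, n6, n8}; Z3 = {n0, n1, n6, n7, n8}; fixed.
Sat(EF a) = {n0, n1, n6, n7, n8}
Sat((EF a) | p) = {n0, n1, n2, n6, n7, n8}
EG ((EF a) | p): greatest fixpoint, start Z0 = {n0, n1, n2, n6, n7, n8}, keep only states in Sat with some successor in Z. Z1 = {n0, n1, n6, n7, n8}; fixed.
Sat(EG ((EF a) | p)) = {n0, n1, n6, n7, n8}

{n0, n1, n6, n7, n8}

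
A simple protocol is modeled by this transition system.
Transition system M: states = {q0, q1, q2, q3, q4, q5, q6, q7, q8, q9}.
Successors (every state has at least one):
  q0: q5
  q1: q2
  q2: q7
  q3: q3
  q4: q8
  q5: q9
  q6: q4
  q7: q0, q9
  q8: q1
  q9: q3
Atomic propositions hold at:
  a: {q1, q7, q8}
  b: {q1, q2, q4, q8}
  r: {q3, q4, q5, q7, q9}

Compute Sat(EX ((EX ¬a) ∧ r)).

{q0, q2, q3, q5, q7, q9}

Sat(¬a) = {q0, q2, q3, q4, q5, q6, q9}
Sat(EX ¬a) = {s : some successor in {q0, q2, q3, q4, q5, q6, q9}} = {q0, q1, q3, q5, q6, q7, q9}
Sat((EX ¬a) ∧ r) = {q3, q5, q7, q9}
Sat(EX ((EX ¬a) ∧ r)) = {s : some successor in {q3, q5, q7, q9}} = {q0, q2, q3, q5, q7, q9}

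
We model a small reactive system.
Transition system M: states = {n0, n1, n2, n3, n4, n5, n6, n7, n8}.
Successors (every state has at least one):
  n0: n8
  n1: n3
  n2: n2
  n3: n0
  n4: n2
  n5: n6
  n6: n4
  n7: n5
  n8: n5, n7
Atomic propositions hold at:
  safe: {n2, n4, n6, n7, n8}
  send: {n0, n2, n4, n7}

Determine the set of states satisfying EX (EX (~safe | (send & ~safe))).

{n0, n1, n8}

Sat(~safe) = {n0, n1, n3, n5}
Sat(send & ~safe) = {n0}
Sat(~safe | (send & ~safe)) = {n0, n1, n3, n5}
Sat(EX (~safe | (send & ~safe))) = {s : some successor in {n0, n1, n3, n5}} = {n1, n3, n7, n8}
Sat(EX (EX (~safe | (send & ~safe)))) = {s : some successor in {n1, n3, n7, n8}} = {n0, n1, n8}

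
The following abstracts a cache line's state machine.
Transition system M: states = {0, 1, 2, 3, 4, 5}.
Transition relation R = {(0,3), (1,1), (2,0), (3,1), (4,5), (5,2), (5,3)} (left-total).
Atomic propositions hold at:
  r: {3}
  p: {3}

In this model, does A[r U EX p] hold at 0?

Yes

Sat(EX p) = {s : some successor in {3}} = {0, 5}
A[r U EX p]: least fixpoint, start Z0 = Sat(EX p) = {0, 5}, add states in Sat(r) with every successor in Z. Already a fixed point.
Sat(A[r U EX p]) = {0, 5}
0 ∈ Sat(A[r U EX p]) = {0, 5}, so the formula holds at 0.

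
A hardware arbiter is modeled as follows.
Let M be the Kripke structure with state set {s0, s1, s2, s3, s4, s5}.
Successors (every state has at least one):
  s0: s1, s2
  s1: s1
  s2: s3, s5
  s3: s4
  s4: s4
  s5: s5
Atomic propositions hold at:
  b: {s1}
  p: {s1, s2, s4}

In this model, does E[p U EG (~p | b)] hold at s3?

No

Sat(~p) = {s0, s3, s5}
Sat(~p | b) = {s0, s1, s3, s5}
EG (~p | b): greatest fixpoint, start Z0 = {s0, s1, s3, s5}, keep only states in Sat with some successor in Z. Z1 = {s0, s1, s5}; fixed.
Sat(EG (~p | b)) = {s0, s1, s5}
E[p U EG (~p | b)]: least fixpoint, start Z0 = Sat(EG (~p | b)) = {s0, s1, s5}, add states in Sat(p) with some successor in Z. Z1 = {s0, s1, s2, s5}; fixed.
Sat(E[p U EG (~p | b)]) = {s0, s1, s2, s5}
s3 ∉ Sat(E[p U EG (~p | b)]) = {s0, s1, s2, s5}, so the formula does not hold at s3.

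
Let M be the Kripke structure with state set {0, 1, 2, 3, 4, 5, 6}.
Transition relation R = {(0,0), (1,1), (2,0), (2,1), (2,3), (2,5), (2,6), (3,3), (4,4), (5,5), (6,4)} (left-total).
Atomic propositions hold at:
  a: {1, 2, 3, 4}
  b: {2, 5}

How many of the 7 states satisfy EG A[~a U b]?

Sat(~a) = {0, 5, 6}
A[~a U b]: least fixpoint, start Z0 = Sat(b) = {2, 5}, add states in Sat(~a) with every successor in Z. Already a fixed point.
Sat(A[~a U b]) = {2, 5}
EG A[~a U b]: greatest fixpoint, start Z0 = {2, 5}, keep only states in Sat with some successor in Z. Already a fixed point.
Sat(EG A[~a U b]) = {2, 5}
|Sat(EG A[~a U b])| = |{2, 5}| = 2.

2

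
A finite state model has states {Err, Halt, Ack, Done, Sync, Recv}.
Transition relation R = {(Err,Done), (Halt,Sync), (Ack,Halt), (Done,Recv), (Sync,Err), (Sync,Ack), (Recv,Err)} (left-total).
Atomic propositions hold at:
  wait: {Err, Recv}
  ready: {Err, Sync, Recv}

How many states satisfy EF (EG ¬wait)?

3

Sat(¬wait) = {Halt, Ack, Done, Sync}
EG ¬wait: greatest fixpoint, start Z0 = {Halt, Ack, Done, Sync}, keep only states in Sat with some successor in Z. Z1 = {Halt, Ack, Sync}; fixed.
Sat(EG ¬wait) = {Halt, Ack, Sync}
EF (EG ¬wait): least fixpoint, start Z0 = {Halt, Ack, Sync}, add states with some successor in Z. Already a fixed point.
Sat(EF (EG ¬wait)) = {Halt, Ack, Sync}
|Sat(EF (EG ¬wait))| = |{Halt, Ack, Sync}| = 3.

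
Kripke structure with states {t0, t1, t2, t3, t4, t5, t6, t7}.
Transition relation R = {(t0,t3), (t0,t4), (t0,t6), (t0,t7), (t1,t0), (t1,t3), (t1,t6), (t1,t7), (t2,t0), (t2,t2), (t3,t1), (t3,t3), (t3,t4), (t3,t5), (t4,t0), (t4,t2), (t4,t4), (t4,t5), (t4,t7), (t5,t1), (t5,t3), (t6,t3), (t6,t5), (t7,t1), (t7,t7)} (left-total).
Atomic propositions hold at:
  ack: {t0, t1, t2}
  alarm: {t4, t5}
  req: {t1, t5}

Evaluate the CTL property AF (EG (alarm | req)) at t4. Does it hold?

Yes

Sat(alarm | req) = {t1, t4, t5}
EG (alarm | req): greatest fixpoint, start Z0 = {t1, t4, t5}, keep only states in Sat with some successor in Z. Z1 = {t4, t5}; Z2 = {t4}; fixed.
Sat(EG (alarm | req)) = {t4}
AF (EG (alarm | req)): least fixpoint, start Z0 = {t4}, add states with every successor in Z. Already a fixed point.
Sat(AF (EG (alarm | req))) = {t4}
t4 ∈ Sat(AF (EG (alarm | req))) = {t4}, so the formula holds at t4.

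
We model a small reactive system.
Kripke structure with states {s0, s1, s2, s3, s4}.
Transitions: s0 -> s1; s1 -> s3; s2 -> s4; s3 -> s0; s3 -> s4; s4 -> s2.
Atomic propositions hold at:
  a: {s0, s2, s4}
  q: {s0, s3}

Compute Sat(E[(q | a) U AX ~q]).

Sat(q | a) = {s0, s2, s3, s4}
Sat(~q) = {s1, s2, s4}
Sat(AX ~q) = {s : every successor in {s1, s2, s4}} = {s0, s2, s4}
E[(q | a) U AX ~q]: least fixpoint, start Z0 = Sat(AX ~q) = {s0, s2, s4}, add states in Sat(q | a) with some successor in Z. Z1 = {s0, s2, s3, s4}; fixed.
Sat(E[(q | a) U AX ~q]) = {s0, s2, s3, s4}

{s0, s2, s3, s4}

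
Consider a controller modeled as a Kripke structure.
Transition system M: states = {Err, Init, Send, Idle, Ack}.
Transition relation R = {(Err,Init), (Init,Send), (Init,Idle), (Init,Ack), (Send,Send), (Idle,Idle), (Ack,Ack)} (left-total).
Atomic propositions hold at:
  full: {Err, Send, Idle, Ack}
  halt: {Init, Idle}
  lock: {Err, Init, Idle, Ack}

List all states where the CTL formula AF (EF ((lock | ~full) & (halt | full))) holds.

Sat(~full) = {Init}
Sat(lock | ~full) = {Err, Init, Idle, Ack}
Sat(halt | full) = {Err, Init, Send, Idle, Ack}
Sat((lock | ~full) & (halt | full)) = {Err, Init, Idle, Ack}
EF ((lock | ~full) & (halt | full)): least fixpoint, start Z0 = {Err, Init, Idle, Ack}, add states with some successor in Z. Already a fixed point.
Sat(EF ((lock | ~full) & (halt | full))) = {Err, Init, Idle, Ack}
AF (EF ((lock | ~full) & (halt | full))): least fixpoint, start Z0 = {Err, Init, Idle, Ack}, add states with every successor in Z. Already a fixed point.
Sat(AF (EF ((lock | ~full) & (halt | full)))) = {Err, Init, Idle, Ack}

{Err, Init, Idle, Ack}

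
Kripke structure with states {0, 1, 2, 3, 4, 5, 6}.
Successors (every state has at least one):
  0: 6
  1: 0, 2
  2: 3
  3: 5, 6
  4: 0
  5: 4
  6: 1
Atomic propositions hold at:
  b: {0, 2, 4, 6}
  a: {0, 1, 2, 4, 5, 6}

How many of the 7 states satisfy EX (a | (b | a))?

6

Sat(b | a) = {0, 1, 2, 4, 5, 6}
Sat(a | (b | a)) = {0, 1, 2, 4, 5, 6}
Sat(EX (a | (b | a))) = {s : some successor in {0, 1, 2, 4, 5, 6}} = {0, 1, 3, 4, 5, 6}
|Sat(EX (a | (b | a)))| = |{0, 1, 3, 4, 5, 6}| = 6.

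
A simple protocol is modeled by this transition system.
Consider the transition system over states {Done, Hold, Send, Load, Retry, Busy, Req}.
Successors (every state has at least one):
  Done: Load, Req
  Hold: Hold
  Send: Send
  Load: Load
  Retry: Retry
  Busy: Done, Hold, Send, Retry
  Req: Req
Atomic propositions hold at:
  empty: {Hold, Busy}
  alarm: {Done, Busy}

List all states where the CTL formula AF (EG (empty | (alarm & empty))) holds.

{Hold, Busy}

Sat(alarm & empty) = {Busy}
Sat(empty | (alarm & empty)) = {Hold, Busy}
EG (empty | (alarm & empty)): greatest fixpoint, start Z0 = {Hold, Busy}, keep only states in Sat with some successor in Z. Already a fixed point.
Sat(EG (empty | (alarm & empty))) = {Hold, Busy}
AF (EG (empty | (alarm & empty))): least fixpoint, start Z0 = {Hold, Busy}, add states with every successor in Z. Already a fixed point.
Sat(AF (EG (empty | (alarm & empty)))) = {Hold, Busy}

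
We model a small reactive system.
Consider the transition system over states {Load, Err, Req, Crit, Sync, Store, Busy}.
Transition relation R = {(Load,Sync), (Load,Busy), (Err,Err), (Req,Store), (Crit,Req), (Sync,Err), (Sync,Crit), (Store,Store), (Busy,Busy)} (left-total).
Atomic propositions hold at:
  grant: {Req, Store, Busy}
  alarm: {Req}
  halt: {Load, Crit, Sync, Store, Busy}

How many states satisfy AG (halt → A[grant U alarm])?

A[grant U alarm]: least fixpoint, start Z0 = Sat(alarm) = {Req}, add states in Sat(grant) with every successor in Z. Already a fixed point.
Sat(A[grant U alarm]) = {Req}
Sat(halt → A[grant U alarm]) = {Err, Req}
AG (halt → A[grant U alarm]): greatest fixpoint, start Z0 = {Err, Req}, keep only states in Sat with every successor in Z. Z1 = {Err}; fixed.
Sat(AG (halt → A[grant U alarm])) = {Err}
|Sat(AG (halt → A[grant U alarm]))| = |{Err}| = 1.

1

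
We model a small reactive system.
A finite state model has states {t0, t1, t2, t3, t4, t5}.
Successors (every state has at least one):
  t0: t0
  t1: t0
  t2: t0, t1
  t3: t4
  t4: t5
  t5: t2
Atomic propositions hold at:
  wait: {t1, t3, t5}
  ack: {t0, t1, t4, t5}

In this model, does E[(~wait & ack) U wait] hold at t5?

Yes

Sat(~wait) = {t0, t2, t4}
Sat(~wait & ack) = {t0, t4}
E[(~wait & ack) U wait]: least fixpoint, start Z0 = Sat(wait) = {t1, t3, t5}, add states in Sat(~wait & ack) with some successor in Z. Z1 = {t1, t3, t4, t5}; fixed.
Sat(E[(~wait & ack) U wait]) = {t1, t3, t4, t5}
t5 ∈ Sat(E[(~wait & ack) U wait]) = {t1, t3, t4, t5}, so the formula holds at t5.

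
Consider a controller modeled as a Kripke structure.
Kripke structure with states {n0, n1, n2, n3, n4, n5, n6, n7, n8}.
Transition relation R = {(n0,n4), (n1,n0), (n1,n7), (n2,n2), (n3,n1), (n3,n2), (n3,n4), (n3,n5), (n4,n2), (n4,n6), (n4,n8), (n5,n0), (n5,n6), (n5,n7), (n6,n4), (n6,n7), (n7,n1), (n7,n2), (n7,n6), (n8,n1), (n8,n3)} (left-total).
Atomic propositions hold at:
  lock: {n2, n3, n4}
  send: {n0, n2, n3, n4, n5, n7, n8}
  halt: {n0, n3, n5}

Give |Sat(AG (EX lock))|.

1

Sat(EX lock) = {s : some successor in {n2, n3, n4}} = {n0, n2, n3, n4, n6, n7, n8}
AG (EX lock): greatest fixpoint, start Z0 = {n0, n2, n3, n4, n6, n7, n8}, keep only states in Sat with every successor in Z. Z1 = {n0, n2, n4, n6}; Z2 = {n0, n2}; Z3 = {n2}; fixed.
Sat(AG (EX lock)) = {n2}
|Sat(AG (EX lock))| = |{n2}| = 1.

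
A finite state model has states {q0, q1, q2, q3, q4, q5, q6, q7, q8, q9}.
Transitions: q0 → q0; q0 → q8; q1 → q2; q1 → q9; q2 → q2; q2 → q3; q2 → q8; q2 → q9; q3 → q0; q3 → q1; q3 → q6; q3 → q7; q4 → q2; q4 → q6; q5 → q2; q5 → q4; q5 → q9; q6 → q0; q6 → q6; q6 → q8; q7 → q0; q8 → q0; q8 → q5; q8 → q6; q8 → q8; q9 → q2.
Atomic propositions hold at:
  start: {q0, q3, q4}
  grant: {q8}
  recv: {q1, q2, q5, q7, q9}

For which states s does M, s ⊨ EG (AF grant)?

{q8}

AF grant: least fixpoint, start Z0 = {q8}, add states with every successor in Z. Already a fixed point.
Sat(AF grant) = {q8}
EG (AF grant): greatest fixpoint, start Z0 = {q8}, keep only states in Sat with some successor in Z. Already a fixed point.
Sat(EG (AF grant)) = {q8}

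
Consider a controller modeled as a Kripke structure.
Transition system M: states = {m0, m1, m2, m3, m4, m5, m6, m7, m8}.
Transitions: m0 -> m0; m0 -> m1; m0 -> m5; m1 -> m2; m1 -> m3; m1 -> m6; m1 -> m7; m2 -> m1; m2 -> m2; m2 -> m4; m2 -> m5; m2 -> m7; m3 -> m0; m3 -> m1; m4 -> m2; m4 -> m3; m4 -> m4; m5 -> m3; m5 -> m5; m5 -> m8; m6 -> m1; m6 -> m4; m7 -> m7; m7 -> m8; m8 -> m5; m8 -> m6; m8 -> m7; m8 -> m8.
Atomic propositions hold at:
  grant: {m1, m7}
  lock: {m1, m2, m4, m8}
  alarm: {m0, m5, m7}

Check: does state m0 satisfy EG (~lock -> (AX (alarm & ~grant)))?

No

Sat(~lock) = {m0, m3, m5, m6, m7}
Sat(~grant) = {m0, m2, m3, m4, m5, m6, m8}
Sat(alarm & ~grant) = {m0, m5}
Sat(AX (alarm & ~grant)) = {s : every successor in {m0, m5}} = ∅
Sat(~lock -> (AX (alarm & ~grant))) = {m1, m2, m4, m8}
EG (~lock -> (AX (alarm & ~grant))): greatest fixpoint, start Z0 = {m1, m2, m4, m8}, keep only states in Sat with some successor in Z. Already a fixed point.
Sat(EG (~lock -> (AX (alarm & ~grant)))) = {m1, m2, m4, m8}
m0 ∉ Sat(EG (~lock -> (AX (alarm & ~grant)))) = {m1, m2, m4, m8}, so the formula does not hold at m0.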